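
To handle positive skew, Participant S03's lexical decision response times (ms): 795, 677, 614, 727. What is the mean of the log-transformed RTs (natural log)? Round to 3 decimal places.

6.551

ln(RT): 6.6783, 6.5177, 6.4200, 6.5889
Σ ln(RT) = 26.2049
Mean = 26.2049/4 = 6.55123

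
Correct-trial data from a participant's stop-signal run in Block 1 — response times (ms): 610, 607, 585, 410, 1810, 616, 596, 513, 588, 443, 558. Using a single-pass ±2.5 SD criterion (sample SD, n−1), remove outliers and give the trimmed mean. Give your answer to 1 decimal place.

n = 11, ΣRT = 7336, M = 666.909
Σ(x−M)² = 1485726.91; s = √(1485726.91/10) = 385.451
Cutoffs: 666.909 ± 2.5·385.451 → [-296.7, 1630.5]
Outside: 1810 → excluded.
Retained (n=10): Σ = 5526, mean = 5526/10 = 552.600

552.6 ms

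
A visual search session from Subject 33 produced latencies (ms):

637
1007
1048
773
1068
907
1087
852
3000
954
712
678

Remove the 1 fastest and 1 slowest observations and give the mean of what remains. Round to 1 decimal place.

Sorted: 637, 678, 712, 773, 852, 907, 954, 1007, 1048, 1068, 1087, 3000
Drop lowest 1 (637) and highest 1 (3000)
Remaining (n=10): Σ = 9086, mean = 9086/10 = 908.600

908.6 ms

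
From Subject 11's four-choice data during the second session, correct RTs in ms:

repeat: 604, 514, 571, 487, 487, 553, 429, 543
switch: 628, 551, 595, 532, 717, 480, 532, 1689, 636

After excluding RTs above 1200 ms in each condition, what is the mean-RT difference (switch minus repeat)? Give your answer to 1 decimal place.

60.4 ms

switch: exclude 1689
M(repeat) = 4188/8 = 523.500
M(switch) = 4671/8 = 583.875
Difference = 583.875 − 523.500 = 60.375 ms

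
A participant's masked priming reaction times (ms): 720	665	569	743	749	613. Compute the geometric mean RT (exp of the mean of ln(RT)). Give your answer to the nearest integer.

ln(RT): 6.5793, 6.4998, 6.3439, 6.6107, 6.6187, 6.4184
Mean ln(RT) = 39.0707/6 = 6.51179
Geometric mean = exp(6.51179) = 673.03 ms

673 ms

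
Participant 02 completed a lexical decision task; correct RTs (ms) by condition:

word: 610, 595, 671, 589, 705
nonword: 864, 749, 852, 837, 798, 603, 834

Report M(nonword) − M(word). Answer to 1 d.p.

M(word) = 3170/5 = 634.000
M(nonword) = 5537/7 = 791.000
Difference = 791.000 − 634.000 = 157.000 ms

157.0 ms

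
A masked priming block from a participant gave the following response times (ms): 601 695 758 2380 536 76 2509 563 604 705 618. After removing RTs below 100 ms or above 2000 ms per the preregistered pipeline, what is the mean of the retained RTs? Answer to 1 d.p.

635.0 ms

Excluded: 76, 2380, 2509
Retained (n=8): Σ = 5080
Mean = 5080/8 = 635.0000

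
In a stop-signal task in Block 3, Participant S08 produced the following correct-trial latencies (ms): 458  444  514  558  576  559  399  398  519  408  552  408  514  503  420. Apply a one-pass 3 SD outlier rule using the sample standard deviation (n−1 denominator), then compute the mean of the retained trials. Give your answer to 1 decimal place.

482.0 ms

n = 15, ΣRT = 7230, M = 482.000
Σ(x−M)² = 60060.00; s = √(60060.00/14) = 65.498
Cutoffs: 482.000 ± 3·65.498 → [285.5, 678.5]
No RTs fall outside the cutoffs; all 15 retained. Mean = 7230/15 = 482.000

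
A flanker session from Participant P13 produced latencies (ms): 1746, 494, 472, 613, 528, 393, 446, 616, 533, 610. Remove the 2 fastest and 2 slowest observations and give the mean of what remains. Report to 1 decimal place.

Sorted: 393, 446, 472, 494, 528, 533, 610, 613, 616, 1746
Drop lowest 2 (393, 446) and highest 2 (616, 1746)
Remaining (n=6): Σ = 3250, mean = 3250/6 = 541.667

541.7 ms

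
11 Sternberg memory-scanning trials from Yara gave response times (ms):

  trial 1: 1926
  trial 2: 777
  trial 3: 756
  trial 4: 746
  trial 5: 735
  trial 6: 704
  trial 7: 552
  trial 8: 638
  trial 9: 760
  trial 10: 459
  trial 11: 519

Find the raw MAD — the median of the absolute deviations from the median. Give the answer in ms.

Sorted: 459, 519, 552, 638, 704, 735, 746, 756, 760, 777, 1926 → median = 735
|x − 735|: 1191, 42, 21, 11, 0, 31, 183, 97, 25, 276, 216
Sorted deviations: 0, 11, 21, 25, 31, 42, 97, 183, 216, 276, 1191 → MAD = 42

42 ms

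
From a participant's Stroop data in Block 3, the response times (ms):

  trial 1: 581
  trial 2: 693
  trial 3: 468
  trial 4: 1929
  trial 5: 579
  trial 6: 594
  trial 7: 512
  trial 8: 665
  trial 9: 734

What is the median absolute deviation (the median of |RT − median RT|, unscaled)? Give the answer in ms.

Sorted: 468, 512, 579, 581, 594, 665, 693, 734, 1929 → median = 594
|x − 594|: 13, 99, 126, 1335, 15, 0, 82, 71, 140
Sorted deviations: 0, 13, 15, 71, 82, 99, 126, 140, 1335 → MAD = 82

82 ms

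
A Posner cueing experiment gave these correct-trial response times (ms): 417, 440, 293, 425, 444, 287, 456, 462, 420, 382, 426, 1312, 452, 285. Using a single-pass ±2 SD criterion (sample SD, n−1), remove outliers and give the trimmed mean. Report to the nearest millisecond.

n = 14, ΣRT = 6501, M = 464.357
Σ(x−M)² = 826735.21; s = √(826735.21/13) = 252.181
Cutoffs: 464.357 ± 2·252.181 → [-40.0, 968.7]
Outside: 1312 → excluded.
Retained (n=13): Σ = 5189, mean = 5189/13 = 399.154

399 ms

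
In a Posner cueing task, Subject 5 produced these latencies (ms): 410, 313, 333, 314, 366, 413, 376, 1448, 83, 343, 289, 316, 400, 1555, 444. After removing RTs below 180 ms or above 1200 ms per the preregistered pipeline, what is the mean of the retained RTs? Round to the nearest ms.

360 ms

Excluded: 83, 1448, 1555
Retained (n=12): Σ = 4317
Mean = 4317/12 = 359.7500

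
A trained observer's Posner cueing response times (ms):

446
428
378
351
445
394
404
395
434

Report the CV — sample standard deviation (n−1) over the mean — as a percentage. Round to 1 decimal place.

7.9%

n = 9, Σ = 3675, M = 408.3333
Σ(x−M)² = 8418.000; s = √(8418.000/8) = 32.4384
CV = 32.4384 / 408.3333 = 0.07944 = 7.944%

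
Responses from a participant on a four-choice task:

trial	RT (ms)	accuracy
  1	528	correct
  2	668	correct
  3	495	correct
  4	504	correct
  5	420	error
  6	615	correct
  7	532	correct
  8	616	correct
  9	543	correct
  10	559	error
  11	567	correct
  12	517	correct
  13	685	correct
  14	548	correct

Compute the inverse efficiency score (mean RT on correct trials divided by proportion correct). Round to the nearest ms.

663 ms

Correct trials (n=12): 528, 668, 495, 504, 615, 532, 616, 543, 567, 517, 685, 548
Mean correct RT = 6818/12 = 568.1667 ms
Proportion correct = 12/14
IES = 568.1667 / (12/14) = 662.861 ms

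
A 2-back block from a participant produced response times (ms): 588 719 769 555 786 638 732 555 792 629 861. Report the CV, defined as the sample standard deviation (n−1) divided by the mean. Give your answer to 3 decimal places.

n = 11, Σ = 7624, M = 693.0909
Σ(x−M)² = 110880.909; s = √(110880.909/10) = 105.3000
CV = 105.3000 / 693.0909 = 0.15193

0.152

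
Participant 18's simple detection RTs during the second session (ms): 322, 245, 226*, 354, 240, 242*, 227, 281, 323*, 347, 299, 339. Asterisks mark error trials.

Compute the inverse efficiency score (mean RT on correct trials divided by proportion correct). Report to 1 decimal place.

Correct trials (n=9): 322, 245, 354, 240, 227, 281, 347, 299, 339
Mean correct RT = 2654/9 = 294.8889 ms
Proportion correct = 9/12
IES = 294.8889 / (9/12) = 393.185 ms

393.2 ms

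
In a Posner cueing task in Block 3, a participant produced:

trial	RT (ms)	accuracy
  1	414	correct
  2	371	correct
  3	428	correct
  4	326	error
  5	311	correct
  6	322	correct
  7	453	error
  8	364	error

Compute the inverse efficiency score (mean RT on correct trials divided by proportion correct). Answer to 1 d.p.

590.7 ms

Correct trials (n=5): 414, 371, 428, 311, 322
Mean correct RT = 1846/5 = 369.2000 ms
Proportion correct = 5/8
IES = 369.2000 / (5/8) = 590.720 ms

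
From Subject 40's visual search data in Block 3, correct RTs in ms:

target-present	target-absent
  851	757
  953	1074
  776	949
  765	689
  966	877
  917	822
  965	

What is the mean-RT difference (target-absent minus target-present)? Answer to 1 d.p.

M(target-present) = 6193/7 = 884.714
M(target-absent) = 5168/6 = 861.333
Difference = 861.333 − 884.714 = -23.381 ms

-23.4 ms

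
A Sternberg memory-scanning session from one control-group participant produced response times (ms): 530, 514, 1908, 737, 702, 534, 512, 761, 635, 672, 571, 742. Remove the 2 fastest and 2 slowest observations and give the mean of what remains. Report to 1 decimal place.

640.4 ms

Sorted: 512, 514, 530, 534, 571, 635, 672, 702, 737, 742, 761, 1908
Drop lowest 2 (512, 514) and highest 2 (761, 1908)
Remaining (n=8): Σ = 5123, mean = 5123/8 = 640.375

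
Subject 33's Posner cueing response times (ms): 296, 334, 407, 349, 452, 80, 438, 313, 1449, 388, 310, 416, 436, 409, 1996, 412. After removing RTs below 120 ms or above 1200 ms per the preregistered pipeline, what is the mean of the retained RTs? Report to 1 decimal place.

Excluded: 80, 1449, 1996
Retained (n=13): Σ = 4960
Mean = 4960/13 = 381.5385

381.5 ms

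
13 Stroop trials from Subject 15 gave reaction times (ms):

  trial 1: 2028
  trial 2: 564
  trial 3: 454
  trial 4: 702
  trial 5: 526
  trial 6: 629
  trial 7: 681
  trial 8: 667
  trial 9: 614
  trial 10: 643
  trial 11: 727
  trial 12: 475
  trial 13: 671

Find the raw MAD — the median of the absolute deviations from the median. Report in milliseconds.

Sorted: 454, 475, 526, 564, 614, 629, 643, 667, 671, 681, 702, 727, 2028 → median = 643
|x − 643|: 1385, 79, 189, 59, 117, 14, 38, 24, 29, 0, 84, 168, 28
Sorted deviations: 0, 14, 24, 28, 29, 38, 59, 79, 84, 117, 168, 189, 1385 → MAD = 59

59 ms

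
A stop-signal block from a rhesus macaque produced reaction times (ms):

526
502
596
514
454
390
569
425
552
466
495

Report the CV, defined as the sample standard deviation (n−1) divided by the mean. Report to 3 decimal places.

0.124

n = 11, Σ = 5489, M = 499.0000
Σ(x−M)² = 38568.000; s = √(38568.000/10) = 62.1031
CV = 62.1031 / 499.0000 = 0.12446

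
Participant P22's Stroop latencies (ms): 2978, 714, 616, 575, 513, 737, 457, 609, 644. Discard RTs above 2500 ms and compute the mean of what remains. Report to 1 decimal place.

Excluded: 2978
Retained (n=8): Σ = 4865
Mean = 4865/8 = 608.1250

608.1 ms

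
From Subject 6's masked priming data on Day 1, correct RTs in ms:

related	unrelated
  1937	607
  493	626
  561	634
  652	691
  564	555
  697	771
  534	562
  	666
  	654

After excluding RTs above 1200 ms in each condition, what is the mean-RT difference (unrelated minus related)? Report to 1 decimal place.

57.2 ms

related: exclude 1937
M(related) = 3501/6 = 583.500
M(unrelated) = 5766/9 = 640.667
Difference = 640.667 − 583.500 = 57.167 ms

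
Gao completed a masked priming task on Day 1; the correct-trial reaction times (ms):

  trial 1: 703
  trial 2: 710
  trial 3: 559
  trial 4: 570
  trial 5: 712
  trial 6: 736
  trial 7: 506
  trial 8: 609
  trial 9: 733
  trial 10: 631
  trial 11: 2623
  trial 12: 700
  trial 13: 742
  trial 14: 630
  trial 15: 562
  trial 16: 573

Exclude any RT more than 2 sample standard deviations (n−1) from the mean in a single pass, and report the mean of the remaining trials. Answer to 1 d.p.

645.1 ms

n = 16, ΣRT = 12299, M = 768.688
Σ(x−M)² = 3754375.44; s = √(3754375.44/15) = 500.292
Cutoffs: 768.688 ± 2·500.292 → [-231.9, 1769.3]
Outside: 2623 → excluded.
Retained (n=15): Σ = 9676, mean = 9676/15 = 645.067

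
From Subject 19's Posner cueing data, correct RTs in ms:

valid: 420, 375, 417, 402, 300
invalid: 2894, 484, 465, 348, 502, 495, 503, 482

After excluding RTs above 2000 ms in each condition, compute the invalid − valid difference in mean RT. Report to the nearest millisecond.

86 ms

invalid: exclude 2894
M(valid) = 1914/5 = 382.800
M(invalid) = 3279/7 = 468.429
Difference = 468.429 − 382.800 = 85.629 ms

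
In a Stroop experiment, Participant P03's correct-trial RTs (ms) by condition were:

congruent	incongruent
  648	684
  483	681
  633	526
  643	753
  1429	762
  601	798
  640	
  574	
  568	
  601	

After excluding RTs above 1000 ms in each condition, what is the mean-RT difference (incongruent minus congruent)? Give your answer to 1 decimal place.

101.7 ms

congruent: exclude 1429
M(congruent) = 5391/9 = 599.000
M(incongruent) = 4204/6 = 700.667
Difference = 700.667 − 599.000 = 101.667 ms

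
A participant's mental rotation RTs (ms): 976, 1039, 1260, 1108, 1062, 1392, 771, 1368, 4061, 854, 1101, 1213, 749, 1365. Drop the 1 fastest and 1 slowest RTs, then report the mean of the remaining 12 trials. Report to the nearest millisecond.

1126 ms

Sorted: 749, 771, 854, 976, 1039, 1062, 1101, 1108, 1213, 1260, 1365, 1368, 1392, 4061
Drop lowest 1 (749) and highest 1 (4061)
Remaining (n=12): Σ = 13509, mean = 13509/12 = 1125.750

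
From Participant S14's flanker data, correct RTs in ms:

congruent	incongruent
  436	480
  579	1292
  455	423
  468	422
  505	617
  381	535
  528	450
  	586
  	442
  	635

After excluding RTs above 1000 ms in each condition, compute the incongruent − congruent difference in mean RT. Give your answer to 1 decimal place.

31.1 ms

incongruent: exclude 1292
M(congruent) = 3352/7 = 478.857
M(incongruent) = 4590/9 = 510.000
Difference = 510.000 − 478.857 = 31.143 ms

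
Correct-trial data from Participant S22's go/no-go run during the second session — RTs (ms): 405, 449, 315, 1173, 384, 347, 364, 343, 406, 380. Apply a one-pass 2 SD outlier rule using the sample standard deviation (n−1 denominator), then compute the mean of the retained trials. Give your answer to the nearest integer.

377 ms

n = 10, ΣRT = 4566, M = 456.600
Σ(x−M)² = 583190.40; s = √(583190.40/9) = 254.556
Cutoffs: 456.600 ± 2·254.556 → [-52.5, 965.7]
Outside: 1173 → excluded.
Retained (n=9): Σ = 3393, mean = 3393/9 = 377.000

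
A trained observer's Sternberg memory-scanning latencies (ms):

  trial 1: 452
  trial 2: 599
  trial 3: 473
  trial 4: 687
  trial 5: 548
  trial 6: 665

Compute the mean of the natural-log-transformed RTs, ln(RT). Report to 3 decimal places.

ln(RT): 6.1137, 6.3953, 6.1591, 6.5323, 6.3063, 6.4998
Σ ln(RT) = 38.0064
Mean = 38.0064/6 = 6.33441

6.334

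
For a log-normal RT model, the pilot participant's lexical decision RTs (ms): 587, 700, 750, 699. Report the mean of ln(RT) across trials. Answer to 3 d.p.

6.524

ln(RT): 6.3750, 6.5511, 6.6201, 6.5497
Σ ln(RT) = 26.0958
Mean = 26.0958/4 = 6.52396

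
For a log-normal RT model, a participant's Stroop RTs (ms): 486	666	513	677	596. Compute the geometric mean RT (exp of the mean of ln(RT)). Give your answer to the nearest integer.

ln(RT): 6.1862, 6.5013, 6.2403, 6.5177, 6.3902
Mean ln(RT) = 31.8357/5 = 6.36714
Geometric mean = exp(6.36714) = 582.39 ms

582 ms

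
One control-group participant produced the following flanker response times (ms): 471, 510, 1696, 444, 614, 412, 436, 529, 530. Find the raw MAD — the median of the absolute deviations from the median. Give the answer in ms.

66 ms

Sorted: 412, 436, 444, 471, 510, 529, 530, 614, 1696 → median = 510
|x − 510|: 39, 0, 1186, 66, 104, 98, 74, 19, 20
Sorted deviations: 0, 19, 20, 39, 66, 74, 98, 104, 1186 → MAD = 66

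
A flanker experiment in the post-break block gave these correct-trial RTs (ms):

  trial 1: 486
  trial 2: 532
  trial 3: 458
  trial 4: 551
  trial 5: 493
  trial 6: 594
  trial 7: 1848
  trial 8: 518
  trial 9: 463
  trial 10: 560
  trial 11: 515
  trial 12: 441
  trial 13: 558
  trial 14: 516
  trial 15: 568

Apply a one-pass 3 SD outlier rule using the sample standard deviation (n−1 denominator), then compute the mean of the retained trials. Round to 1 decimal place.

n = 15, ΣRT = 9101, M = 606.733
Σ(x−M)² = 1677936.93; s = √(1677936.93/14) = 346.197
Cutoffs: 606.733 ± 3·346.197 → [-431.9, 1645.3]
Outside: 1848 → excluded.
Retained (n=14): Σ = 7253, mean = 7253/14 = 518.071

518.1 ms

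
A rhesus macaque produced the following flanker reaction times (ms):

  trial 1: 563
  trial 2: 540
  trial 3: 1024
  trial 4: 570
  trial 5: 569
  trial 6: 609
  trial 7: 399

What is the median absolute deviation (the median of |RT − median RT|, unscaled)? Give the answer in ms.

Sorted: 399, 540, 563, 569, 570, 609, 1024 → median = 569
|x − 569|: 6, 29, 455, 1, 0, 40, 170
Sorted deviations: 0, 1, 6, 29, 40, 170, 455 → MAD = 29

29 ms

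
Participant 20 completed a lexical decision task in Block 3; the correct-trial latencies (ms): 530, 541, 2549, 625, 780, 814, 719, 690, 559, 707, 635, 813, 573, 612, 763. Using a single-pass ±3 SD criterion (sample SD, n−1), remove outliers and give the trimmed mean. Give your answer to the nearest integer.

669 ms

n = 15, ΣRT = 11910, M = 794.000
Σ(x−M)² = 3430690.00; s = √(3430690.00/14) = 495.025
Cutoffs: 794.000 ± 3·495.025 → [-691.1, 2279.1]
Outside: 2549 → excluded.
Retained (n=14): Σ = 9361, mean = 9361/14 = 668.643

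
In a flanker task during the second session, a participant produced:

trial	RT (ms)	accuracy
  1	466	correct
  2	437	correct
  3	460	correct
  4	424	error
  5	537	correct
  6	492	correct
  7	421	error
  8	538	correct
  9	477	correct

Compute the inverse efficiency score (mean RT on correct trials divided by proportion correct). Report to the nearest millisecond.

Correct trials (n=7): 466, 437, 460, 537, 492, 538, 477
Mean correct RT = 3407/7 = 486.7143 ms
Proportion correct = 7/9
IES = 486.7143 / (7/9) = 625.776 ms

626 ms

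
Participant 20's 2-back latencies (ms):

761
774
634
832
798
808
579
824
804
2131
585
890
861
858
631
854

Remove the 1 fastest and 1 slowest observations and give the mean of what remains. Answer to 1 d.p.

Sorted: 579, 585, 631, 634, 761, 774, 798, 804, 808, 824, 832, 854, 858, 861, 890, 2131
Drop lowest 1 (579) and highest 1 (2131)
Remaining (n=14): Σ = 10914, mean = 10914/14 = 779.571

779.6 ms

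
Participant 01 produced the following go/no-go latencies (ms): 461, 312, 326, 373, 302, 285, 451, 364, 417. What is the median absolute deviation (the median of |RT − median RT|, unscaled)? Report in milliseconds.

53 ms

Sorted: 285, 302, 312, 326, 364, 373, 417, 451, 461 → median = 364
|x − 364|: 97, 52, 38, 9, 62, 79, 87, 0, 53
Sorted deviations: 0, 9, 38, 52, 53, 62, 79, 87, 97 → MAD = 53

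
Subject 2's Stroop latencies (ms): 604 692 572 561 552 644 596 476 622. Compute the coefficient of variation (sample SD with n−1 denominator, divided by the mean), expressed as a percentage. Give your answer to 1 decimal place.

n = 9, Σ = 5319, M = 591.0000
Σ(x−M)² = 30172.000; s = √(30172.000/8) = 61.4125
CV = 61.4125 / 591.0000 = 0.10391 = 10.391%

10.4%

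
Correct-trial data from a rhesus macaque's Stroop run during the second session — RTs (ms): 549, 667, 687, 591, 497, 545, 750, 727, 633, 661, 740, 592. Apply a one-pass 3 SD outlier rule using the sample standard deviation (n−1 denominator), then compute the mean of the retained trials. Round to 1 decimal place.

n = 12, ΣRT = 7639, M = 636.583
Σ(x−M)² = 75416.92; s = √(75416.92/11) = 82.801
Cutoffs: 636.583 ± 3·82.801 → [388.2, 885.0]
No RTs fall outside the cutoffs; all 12 retained. Mean = 7639/12 = 636.583

636.6 ms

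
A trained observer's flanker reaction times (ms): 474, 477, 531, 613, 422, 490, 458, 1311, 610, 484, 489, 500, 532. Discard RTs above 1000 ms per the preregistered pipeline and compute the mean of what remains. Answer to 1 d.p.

Excluded: 1311
Retained (n=12): Σ = 6080
Mean = 6080/12 = 506.6667

506.7 ms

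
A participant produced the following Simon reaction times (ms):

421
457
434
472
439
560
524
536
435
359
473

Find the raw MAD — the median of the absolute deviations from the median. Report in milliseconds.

Sorted: 359, 421, 434, 435, 439, 457, 472, 473, 524, 536, 560 → median = 457
|x − 457|: 36, 0, 23, 15, 18, 103, 67, 79, 22, 98, 16
Sorted deviations: 0, 15, 16, 18, 22, 23, 36, 67, 79, 98, 103 → MAD = 23

23 ms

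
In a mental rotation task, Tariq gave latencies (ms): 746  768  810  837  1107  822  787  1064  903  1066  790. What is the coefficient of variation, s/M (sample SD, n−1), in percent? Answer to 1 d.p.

15.1%

n = 11, Σ = 9700, M = 881.8182
Σ(x−M)² = 177835.636; s = √(177835.636/10) = 133.3550
CV = 133.3550 / 881.8182 = 0.15123 = 15.123%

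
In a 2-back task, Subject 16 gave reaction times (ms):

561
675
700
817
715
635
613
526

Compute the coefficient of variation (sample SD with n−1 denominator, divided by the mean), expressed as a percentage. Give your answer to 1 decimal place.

n = 8, Σ = 5242, M = 655.2500
Σ(x−M)² = 59909.500; s = √(59909.500/7) = 92.5122
CV = 92.5122 / 655.2500 = 0.14119 = 14.119%

14.1%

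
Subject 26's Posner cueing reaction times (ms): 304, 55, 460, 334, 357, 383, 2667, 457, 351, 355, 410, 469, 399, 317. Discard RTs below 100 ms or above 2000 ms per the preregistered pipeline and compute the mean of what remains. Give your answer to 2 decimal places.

383.00 ms

Excluded: 55, 2667
Retained (n=12): Σ = 4596
Mean = 4596/12 = 383.0000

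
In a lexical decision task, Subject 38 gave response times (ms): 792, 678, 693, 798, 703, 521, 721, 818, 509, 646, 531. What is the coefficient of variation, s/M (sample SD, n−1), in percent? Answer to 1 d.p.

16.6%

n = 11, Σ = 7410, M = 673.6364
Σ(x−M)² = 125328.545; s = √(125328.545/10) = 111.9502
CV = 111.9502 / 673.6364 = 0.16619 = 16.619%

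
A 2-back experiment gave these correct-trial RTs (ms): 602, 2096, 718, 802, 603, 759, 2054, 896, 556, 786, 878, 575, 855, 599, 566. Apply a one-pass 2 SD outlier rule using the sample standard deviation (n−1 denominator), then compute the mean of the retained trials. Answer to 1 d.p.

n = 15, ΣRT = 13345, M = 889.667
Σ(x−M)² = 3441791.33; s = √(3441791.33/14) = 495.825
Cutoffs: 889.667 ± 2·495.825 → [-102.0, 1881.3]
Outside: 2054, 2096 → excluded.
Retained (n=13): Σ = 9195, mean = 9195/13 = 707.308

707.3 ms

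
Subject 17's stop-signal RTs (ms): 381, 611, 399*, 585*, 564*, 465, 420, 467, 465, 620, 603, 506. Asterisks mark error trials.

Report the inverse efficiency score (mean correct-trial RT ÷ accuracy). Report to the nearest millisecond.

Correct trials (n=9): 381, 611, 465, 420, 467, 465, 620, 603, 506
Mean correct RT = 4538/9 = 504.2222 ms
Proportion correct = 9/12
IES = 504.2222 / (9/12) = 672.296 ms

672 ms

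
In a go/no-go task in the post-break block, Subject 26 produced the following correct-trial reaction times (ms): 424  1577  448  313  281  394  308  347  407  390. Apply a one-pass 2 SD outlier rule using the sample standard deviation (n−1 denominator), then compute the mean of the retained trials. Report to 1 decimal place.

n = 10, ΣRT = 4889, M = 488.900
Σ(x−M)² = 1342364.90; s = √(1342364.90/9) = 386.202
Cutoffs: 488.900 ± 2·386.202 → [-283.5, 1261.3]
Outside: 1577 → excluded.
Retained (n=9): Σ = 3312, mean = 3312/9 = 368.000

368.0 ms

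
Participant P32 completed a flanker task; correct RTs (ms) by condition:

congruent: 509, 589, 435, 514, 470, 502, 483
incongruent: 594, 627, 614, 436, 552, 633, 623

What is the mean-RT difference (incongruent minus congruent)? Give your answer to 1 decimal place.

M(congruent) = 3502/7 = 500.286
M(incongruent) = 4079/7 = 582.714
Difference = 582.714 − 500.286 = 82.429 ms

82.4 ms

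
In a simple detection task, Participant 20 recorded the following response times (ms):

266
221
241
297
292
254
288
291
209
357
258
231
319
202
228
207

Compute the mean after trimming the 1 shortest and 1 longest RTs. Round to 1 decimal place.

257.3 ms

Sorted: 202, 207, 209, 221, 228, 231, 241, 254, 258, 266, 288, 291, 292, 297, 319, 357
Drop lowest 1 (202) and highest 1 (357)
Remaining (n=14): Σ = 3602, mean = 3602/14 = 257.286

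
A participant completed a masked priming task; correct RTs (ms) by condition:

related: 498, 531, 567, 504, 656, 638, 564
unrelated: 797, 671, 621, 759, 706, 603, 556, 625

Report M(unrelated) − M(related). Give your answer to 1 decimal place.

101.8 ms

M(related) = 3958/7 = 565.429
M(unrelated) = 5338/8 = 667.250
Difference = 667.250 − 565.429 = 101.821 ms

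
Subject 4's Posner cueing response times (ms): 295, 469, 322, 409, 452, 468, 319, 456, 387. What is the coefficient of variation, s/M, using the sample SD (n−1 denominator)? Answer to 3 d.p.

n = 9, Σ = 3577, M = 397.4444
Σ(x−M)² = 39086.222; s = √(39086.222/8) = 69.8983
CV = 69.8983 / 397.4444 = 0.17587

0.176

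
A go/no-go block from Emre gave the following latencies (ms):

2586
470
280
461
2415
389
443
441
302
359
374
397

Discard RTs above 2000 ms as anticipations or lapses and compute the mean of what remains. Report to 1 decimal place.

391.6 ms

Excluded: 2415, 2586
Retained (n=10): Σ = 3916
Mean = 3916/10 = 391.6000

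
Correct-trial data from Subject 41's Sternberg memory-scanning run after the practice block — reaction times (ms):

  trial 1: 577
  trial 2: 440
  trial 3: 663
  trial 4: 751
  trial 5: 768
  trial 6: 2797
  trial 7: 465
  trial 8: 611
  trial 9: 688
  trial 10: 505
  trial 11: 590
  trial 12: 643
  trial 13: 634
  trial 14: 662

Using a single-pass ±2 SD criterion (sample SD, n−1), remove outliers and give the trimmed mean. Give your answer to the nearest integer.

615 ms

n = 14, ΣRT = 10794, M = 771.000
Σ(x−M)² = 4540622.00; s = √(4540622.00/13) = 590.998
Cutoffs: 771.000 ± 2·590.998 → [-411.0, 1953.0]
Outside: 2797 → excluded.
Retained (n=13): Σ = 7997, mean = 7997/13 = 615.154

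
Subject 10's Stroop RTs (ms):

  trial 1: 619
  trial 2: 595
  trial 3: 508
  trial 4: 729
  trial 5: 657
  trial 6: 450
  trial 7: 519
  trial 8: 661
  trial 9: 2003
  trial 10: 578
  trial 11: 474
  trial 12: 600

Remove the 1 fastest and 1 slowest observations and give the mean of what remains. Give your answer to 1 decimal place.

Sorted: 450, 474, 508, 519, 578, 595, 600, 619, 657, 661, 729, 2003
Drop lowest 1 (450) and highest 1 (2003)
Remaining (n=10): Σ = 5940, mean = 5940/10 = 594.000

594.0 ms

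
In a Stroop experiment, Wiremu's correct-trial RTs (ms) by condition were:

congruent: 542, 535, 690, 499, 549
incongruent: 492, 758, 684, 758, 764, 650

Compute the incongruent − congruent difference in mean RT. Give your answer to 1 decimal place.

121.3 ms

M(congruent) = 2815/5 = 563.000
M(incongruent) = 4106/6 = 684.333
Difference = 684.333 − 563.000 = 121.333 ms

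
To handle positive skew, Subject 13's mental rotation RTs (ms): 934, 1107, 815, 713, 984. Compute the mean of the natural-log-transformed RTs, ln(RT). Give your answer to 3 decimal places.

6.803

ln(RT): 6.8395, 7.0094, 6.7032, 6.5695, 6.8916
Σ ln(RT) = 34.0132
Mean = 34.0132/5 = 6.80264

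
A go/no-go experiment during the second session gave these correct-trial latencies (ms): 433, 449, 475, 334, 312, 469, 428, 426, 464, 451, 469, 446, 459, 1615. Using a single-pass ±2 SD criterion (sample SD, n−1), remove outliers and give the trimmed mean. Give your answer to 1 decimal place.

431.9 ms

n = 14, ΣRT = 7230, M = 516.429
Σ(x−M)² = 1330937.43; s = √(1330937.43/13) = 319.968
Cutoffs: 516.429 ± 2·319.968 → [-123.5, 1156.4]
Outside: 1615 → excluded.
Retained (n=13): Σ = 5615, mean = 5615/13 = 431.923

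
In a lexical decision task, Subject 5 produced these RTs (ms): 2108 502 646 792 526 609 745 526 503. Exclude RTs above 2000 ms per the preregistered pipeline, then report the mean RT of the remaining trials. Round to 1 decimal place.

Excluded: 2108
Retained (n=8): Σ = 4849
Mean = 4849/8 = 606.1250

606.1 ms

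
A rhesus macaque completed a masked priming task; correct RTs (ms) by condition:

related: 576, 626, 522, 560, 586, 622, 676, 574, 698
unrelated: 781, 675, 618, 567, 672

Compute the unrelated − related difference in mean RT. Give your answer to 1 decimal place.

58.2 ms

M(related) = 5440/9 = 604.444
M(unrelated) = 3313/5 = 662.600
Difference = 662.600 − 604.444 = 58.156 ms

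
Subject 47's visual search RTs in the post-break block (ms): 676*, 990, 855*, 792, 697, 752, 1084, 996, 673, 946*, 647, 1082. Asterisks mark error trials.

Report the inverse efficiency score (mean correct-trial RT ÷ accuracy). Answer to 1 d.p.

Correct trials (n=9): 990, 792, 697, 752, 1084, 996, 673, 647, 1082
Mean correct RT = 7713/9 = 857.0000 ms
Proportion correct = 9/12
IES = 857.0000 / (9/12) = 1142.667 ms

1142.7 ms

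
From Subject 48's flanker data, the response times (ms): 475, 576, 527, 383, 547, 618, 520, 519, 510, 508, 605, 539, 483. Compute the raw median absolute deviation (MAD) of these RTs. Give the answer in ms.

Sorted: 383, 475, 483, 508, 510, 519, 520, 527, 539, 547, 576, 605, 618 → median = 520
|x − 520|: 45, 56, 7, 137, 27, 98, 0, 1, 10, 12, 85, 19, 37
Sorted deviations: 0, 1, 7, 10, 12, 19, 27, 37, 45, 56, 85, 98, 137 → MAD = 27

27 ms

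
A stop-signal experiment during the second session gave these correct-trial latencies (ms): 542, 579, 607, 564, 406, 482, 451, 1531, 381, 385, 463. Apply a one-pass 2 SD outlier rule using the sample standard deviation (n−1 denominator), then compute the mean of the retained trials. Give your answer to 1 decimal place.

486.0 ms

n = 11, ΣRT = 6391, M = 581.000
Σ(x−M)² = 1054656.00; s = √(1054656.00/10) = 324.755
Cutoffs: 581.000 ± 2·324.755 → [-68.5, 1230.5]
Outside: 1531 → excluded.
Retained (n=10): Σ = 4860, mean = 4860/10 = 486.000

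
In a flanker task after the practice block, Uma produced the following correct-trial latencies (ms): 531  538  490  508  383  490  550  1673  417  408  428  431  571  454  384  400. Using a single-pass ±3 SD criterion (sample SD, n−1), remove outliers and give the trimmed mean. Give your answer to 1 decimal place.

n = 16, ΣRT = 8656, M = 541.000
Σ(x−M)² = 1423802.00; s = √(1423802.00/15) = 308.091
Cutoffs: 541.000 ± 3·308.091 → [-383.3, 1465.3]
Outside: 1673 → excluded.
Retained (n=15): Σ = 6983, mean = 6983/15 = 465.533

465.5 ms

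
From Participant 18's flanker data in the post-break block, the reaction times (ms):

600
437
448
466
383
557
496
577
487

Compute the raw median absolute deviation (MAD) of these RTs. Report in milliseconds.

50 ms

Sorted: 383, 437, 448, 466, 487, 496, 557, 577, 600 → median = 487
|x − 487|: 113, 50, 39, 21, 104, 70, 9, 90, 0
Sorted deviations: 0, 9, 21, 39, 50, 70, 90, 104, 113 → MAD = 50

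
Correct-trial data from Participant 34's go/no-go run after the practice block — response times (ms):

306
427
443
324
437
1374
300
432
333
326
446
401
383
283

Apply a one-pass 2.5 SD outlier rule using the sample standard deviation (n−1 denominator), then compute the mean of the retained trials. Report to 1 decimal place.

n = 14, ΣRT = 6215, M = 443.929
Σ(x−M)² = 977302.93; s = √(977302.93/13) = 274.185
Cutoffs: 443.929 ± 2.5·274.185 → [-241.5, 1129.4]
Outside: 1374 → excluded.
Retained (n=13): Σ = 4841, mean = 4841/13 = 372.385

372.4 ms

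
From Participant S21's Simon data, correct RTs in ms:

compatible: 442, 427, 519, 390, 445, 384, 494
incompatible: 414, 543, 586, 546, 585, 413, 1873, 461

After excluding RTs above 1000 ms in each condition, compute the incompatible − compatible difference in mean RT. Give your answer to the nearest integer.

64 ms

incompatible: exclude 1873
M(compatible) = 3101/7 = 443.000
M(incompatible) = 3548/7 = 506.857
Difference = 506.857 − 443.000 = 63.857 ms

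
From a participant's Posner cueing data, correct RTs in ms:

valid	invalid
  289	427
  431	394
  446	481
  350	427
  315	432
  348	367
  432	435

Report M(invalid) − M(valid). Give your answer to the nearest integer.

50 ms

M(valid) = 2611/7 = 373.000
M(invalid) = 2963/7 = 423.286
Difference = 423.286 − 373.000 = 50.286 ms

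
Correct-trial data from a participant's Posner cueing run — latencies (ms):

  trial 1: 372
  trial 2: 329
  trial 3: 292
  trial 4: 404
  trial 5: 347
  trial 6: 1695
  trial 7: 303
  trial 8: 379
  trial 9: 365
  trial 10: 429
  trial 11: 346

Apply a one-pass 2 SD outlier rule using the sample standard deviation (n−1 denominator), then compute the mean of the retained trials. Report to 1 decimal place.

n = 11, ΣRT = 5261, M = 478.273
Σ(x−M)² = 1644778.18; s = √(1644778.18/10) = 405.559
Cutoffs: 478.273 ± 2·405.559 → [-332.8, 1289.4]
Outside: 1695 → excluded.
Retained (n=10): Σ = 3566, mean = 3566/10 = 356.600

356.6 ms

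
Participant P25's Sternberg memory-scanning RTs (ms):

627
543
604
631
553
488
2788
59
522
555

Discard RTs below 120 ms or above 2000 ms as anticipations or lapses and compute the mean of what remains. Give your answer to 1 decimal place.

565.4 ms

Excluded: 59, 2788
Retained (n=8): Σ = 4523
Mean = 4523/8 = 565.3750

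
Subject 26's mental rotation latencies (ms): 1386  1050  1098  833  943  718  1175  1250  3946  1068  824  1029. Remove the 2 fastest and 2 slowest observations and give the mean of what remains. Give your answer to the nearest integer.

1056 ms

Sorted: 718, 824, 833, 943, 1029, 1050, 1068, 1098, 1175, 1250, 1386, 3946
Drop lowest 2 (718, 824) and highest 2 (1386, 3946)
Remaining (n=8): Σ = 8446, mean = 8446/8 = 1055.750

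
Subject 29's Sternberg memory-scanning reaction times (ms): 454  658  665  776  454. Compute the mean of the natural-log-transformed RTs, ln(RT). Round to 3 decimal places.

ln(RT): 6.1181, 6.4892, 6.4998, 6.6542, 6.1181
Σ ln(RT) = 31.8793
Mean = 31.8793/5 = 6.37587

6.376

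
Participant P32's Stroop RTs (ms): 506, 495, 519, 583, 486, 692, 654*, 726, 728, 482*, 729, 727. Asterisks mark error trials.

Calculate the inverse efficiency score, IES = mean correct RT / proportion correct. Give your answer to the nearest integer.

Correct trials (n=10): 506, 495, 519, 583, 486, 692, 726, 728, 729, 727
Mean correct RT = 6191/10 = 619.1000 ms
Proportion correct = 10/12
IES = 619.1000 / (10/12) = 742.920 ms

743 ms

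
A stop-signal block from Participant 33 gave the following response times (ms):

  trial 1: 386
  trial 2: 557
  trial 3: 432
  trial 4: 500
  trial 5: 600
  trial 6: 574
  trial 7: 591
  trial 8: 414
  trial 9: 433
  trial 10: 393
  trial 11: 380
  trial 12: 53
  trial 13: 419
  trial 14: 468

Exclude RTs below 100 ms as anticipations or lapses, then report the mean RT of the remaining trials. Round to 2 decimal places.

Excluded: 53
Retained (n=13): Σ = 6147
Mean = 6147/13 = 472.8462

472.85 ms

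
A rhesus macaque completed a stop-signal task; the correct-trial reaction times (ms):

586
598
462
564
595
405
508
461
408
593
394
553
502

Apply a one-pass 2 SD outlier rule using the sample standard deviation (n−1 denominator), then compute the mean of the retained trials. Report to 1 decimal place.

n = 13, ΣRT = 6629, M = 509.923
Σ(x−M)² = 72056.92; s = √(72056.92/12) = 77.490
Cutoffs: 509.923 ± 2·77.490 → [354.9, 664.9]
No RTs fall outside the cutoffs; all 13 retained. Mean = 6629/13 = 509.923

509.9 ms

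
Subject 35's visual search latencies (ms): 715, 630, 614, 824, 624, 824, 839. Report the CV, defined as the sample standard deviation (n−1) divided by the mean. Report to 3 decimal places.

n = 7, Σ = 5070, M = 724.2857
Σ(x−M)² = 64241.429; s = √(64241.429/6) = 103.4742
CV = 103.4742 / 724.2857 = 0.14286

0.143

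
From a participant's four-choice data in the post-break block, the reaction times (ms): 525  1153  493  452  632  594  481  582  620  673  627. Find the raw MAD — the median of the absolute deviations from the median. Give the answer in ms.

69 ms

Sorted: 452, 481, 493, 525, 582, 594, 620, 627, 632, 673, 1153 → median = 594
|x − 594|: 69, 559, 101, 142, 38, 0, 113, 12, 26, 79, 33
Sorted deviations: 0, 12, 26, 33, 38, 69, 79, 101, 113, 142, 559 → MAD = 69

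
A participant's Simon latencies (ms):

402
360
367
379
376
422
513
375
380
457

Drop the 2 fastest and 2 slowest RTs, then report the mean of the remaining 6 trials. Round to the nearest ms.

Sorted: 360, 367, 375, 376, 379, 380, 402, 422, 457, 513
Drop lowest 2 (360, 367) and highest 2 (457, 513)
Remaining (n=6): Σ = 2334, mean = 2334/6 = 389.000

389 ms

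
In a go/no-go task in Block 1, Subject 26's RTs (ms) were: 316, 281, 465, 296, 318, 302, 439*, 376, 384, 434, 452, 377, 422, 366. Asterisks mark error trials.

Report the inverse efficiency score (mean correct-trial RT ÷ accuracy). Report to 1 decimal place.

Correct trials (n=13): 316, 281, 465, 296, 318, 302, 376, 384, 434, 452, 377, 422, 366
Mean correct RT = 4789/13 = 368.3846 ms
Proportion correct = 13/14
IES = 368.3846 / (13/14) = 396.722 ms

396.7 ms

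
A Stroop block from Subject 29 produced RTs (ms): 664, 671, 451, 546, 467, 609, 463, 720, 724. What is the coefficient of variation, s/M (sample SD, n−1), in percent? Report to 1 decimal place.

n = 9, Σ = 5315, M = 590.5556
Σ(x−M)² = 99766.222; s = √(99766.222/8) = 111.6726
CV = 111.6726 / 590.5556 = 0.18910 = 18.910%

18.9%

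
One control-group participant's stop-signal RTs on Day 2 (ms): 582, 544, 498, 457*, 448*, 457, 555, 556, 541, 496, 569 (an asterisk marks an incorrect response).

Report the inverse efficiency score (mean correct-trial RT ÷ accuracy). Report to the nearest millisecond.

652 ms

Correct trials (n=9): 582, 544, 498, 457, 555, 556, 541, 496, 569
Mean correct RT = 4798/9 = 533.1111 ms
Proportion correct = 9/11
IES = 533.1111 / (9/11) = 651.580 ms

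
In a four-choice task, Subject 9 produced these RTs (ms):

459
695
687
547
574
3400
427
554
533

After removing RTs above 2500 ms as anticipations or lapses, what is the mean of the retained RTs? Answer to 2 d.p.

Excluded: 3400
Retained (n=8): Σ = 4476
Mean = 4476/8 = 559.5000

559.50 ms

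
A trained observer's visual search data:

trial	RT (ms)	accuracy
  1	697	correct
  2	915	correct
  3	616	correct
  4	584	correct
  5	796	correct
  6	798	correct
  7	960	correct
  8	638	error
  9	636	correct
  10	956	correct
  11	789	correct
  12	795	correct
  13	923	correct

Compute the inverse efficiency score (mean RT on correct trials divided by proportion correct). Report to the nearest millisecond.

Correct trials (n=12): 697, 915, 616, 584, 796, 798, 960, 636, 956, 789, 795, 923
Mean correct RT = 9465/12 = 788.7500 ms
Proportion correct = 12/13
IES = 788.7500 / (12/13) = 854.479 ms

854 ms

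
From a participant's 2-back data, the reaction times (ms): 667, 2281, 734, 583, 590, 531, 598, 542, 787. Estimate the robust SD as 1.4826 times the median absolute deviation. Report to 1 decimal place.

Sorted: 531, 542, 583, 590, 598, 667, 734, 787, 2281 → median = 598
|x − 598| sorted: 0, 8, 15, 56, 67, 69, 136, 189, 1683 → MAD = 67
Robust SD ≈ 1.4826 × 67 = 99.334

99.3 ms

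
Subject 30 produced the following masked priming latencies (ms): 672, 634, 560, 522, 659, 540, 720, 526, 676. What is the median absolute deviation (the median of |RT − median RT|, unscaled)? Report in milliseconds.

Sorted: 522, 526, 540, 560, 634, 659, 672, 676, 720 → median = 634
|x − 634|: 38, 0, 74, 112, 25, 94, 86, 108, 42
Sorted deviations: 0, 25, 38, 42, 74, 86, 94, 108, 112 → MAD = 74

74 ms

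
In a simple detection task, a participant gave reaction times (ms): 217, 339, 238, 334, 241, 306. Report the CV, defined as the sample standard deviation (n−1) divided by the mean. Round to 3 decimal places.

0.192

n = 6, Σ = 1675, M = 279.1667
Σ(x−M)² = 14322.833; s = √(14322.833/5) = 53.5216
CV = 53.5216 / 279.1667 = 0.19172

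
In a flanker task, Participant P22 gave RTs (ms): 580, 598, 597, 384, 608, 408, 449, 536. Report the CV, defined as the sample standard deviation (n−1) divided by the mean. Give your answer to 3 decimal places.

0.178

n = 8, Σ = 4160, M = 520.0000
Σ(x−M)² = 59694.000; s = √(59694.000/7) = 92.3456
CV = 92.3456 / 520.0000 = 0.17759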